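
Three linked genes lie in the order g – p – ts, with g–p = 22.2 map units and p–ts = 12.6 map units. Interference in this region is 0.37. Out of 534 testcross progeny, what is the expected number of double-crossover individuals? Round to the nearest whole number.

Map distances give recombination frequencies of 0.222 and 0.126 for the two intervals.
With interference 0.37 (so coincidence = 0.63), expected double-crossover frequency = 0.222 × 0.126 × 0.63 = 0.01762.
Expected number = 0.01762 × 534 = 9.41 ≈ 9.

9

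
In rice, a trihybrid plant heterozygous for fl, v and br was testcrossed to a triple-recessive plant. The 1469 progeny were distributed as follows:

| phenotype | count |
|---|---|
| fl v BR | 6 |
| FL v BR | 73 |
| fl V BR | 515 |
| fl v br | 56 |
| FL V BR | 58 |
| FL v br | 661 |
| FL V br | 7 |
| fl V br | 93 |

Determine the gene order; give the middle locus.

The two most frequent reciprocal classes, fl V BR and FL v br, are the parental types, so the F1 was fl V BR / FL v br.
The two rarest classes, fl v BR and FL V br, are the double crossovers. Comparing them with the parentals, only the v allele has switched, so v is the middle locus and the order is br – v – fl.

v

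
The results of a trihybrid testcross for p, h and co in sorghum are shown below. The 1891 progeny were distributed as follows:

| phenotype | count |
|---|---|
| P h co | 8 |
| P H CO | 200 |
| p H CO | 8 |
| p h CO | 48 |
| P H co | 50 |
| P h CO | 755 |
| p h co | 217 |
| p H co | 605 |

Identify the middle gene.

co

The two most frequent reciprocal classes, P h CO and p H co, are the parental types, so the F1 was P h CO / p H co.
The two rarest classes, P h co and p H CO, are the double crossovers. Comparing them with the parentals, only the co allele has switched, so co is the middle locus and the order is p – co – h.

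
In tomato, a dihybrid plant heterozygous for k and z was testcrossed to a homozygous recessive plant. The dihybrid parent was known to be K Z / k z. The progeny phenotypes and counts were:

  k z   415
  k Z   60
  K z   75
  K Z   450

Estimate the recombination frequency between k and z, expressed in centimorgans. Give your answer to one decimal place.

The recombinant classes are K z and k Z: 75 + 60 = 135.
Recombination frequency = 135/1000 = 0.1350 ≈ 13.5%, i.e. 13.5 centimorgans.

13.5 centimorgans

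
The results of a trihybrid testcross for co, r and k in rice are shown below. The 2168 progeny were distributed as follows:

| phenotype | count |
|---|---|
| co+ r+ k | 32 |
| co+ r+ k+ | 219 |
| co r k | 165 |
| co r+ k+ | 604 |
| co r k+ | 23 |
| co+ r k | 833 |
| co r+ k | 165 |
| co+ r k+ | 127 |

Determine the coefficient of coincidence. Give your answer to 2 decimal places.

0.78

The two most frequent reciprocal classes, co+ r k and co r+ k+, are the parental types, so the F1 was co+ r k / co r+ k+.
The two rarest classes, co+ r+ k and co r k+, are the double crossovers. Comparing them with the parentals, only the r allele has switched, so r is the middle locus and the order is co – r – k.
co–r: (384 + 55)/2168 = 0.2025; r–k: (292 + 55)/2168 = 0.1601.
Expected DCO frequency = 0.2025 × 0.1601 ≈ 0.03242; observed = 55/2168 ≈ 0.02537.
Coefficient of coincidence = 0.02537/0.03242 ≈ 0.78.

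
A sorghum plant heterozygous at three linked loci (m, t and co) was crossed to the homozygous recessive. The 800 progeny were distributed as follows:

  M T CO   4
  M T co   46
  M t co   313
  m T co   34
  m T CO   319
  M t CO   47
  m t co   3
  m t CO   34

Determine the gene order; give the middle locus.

The two most frequent reciprocal classes, M t co and m T CO, are the parental types, so the F1 was M t co / m T CO.
The two rarest classes, m t co and M T CO, are the double crossovers. Comparing them with the parentals, only the m allele has switched, so m is the middle locus and the order is co – m – t.

m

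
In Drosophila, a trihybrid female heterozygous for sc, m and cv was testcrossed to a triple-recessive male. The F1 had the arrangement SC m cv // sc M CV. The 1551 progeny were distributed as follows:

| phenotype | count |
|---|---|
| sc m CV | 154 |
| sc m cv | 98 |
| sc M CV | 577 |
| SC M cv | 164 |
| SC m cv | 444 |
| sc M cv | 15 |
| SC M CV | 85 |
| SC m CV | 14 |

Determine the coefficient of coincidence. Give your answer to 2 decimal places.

0.61

The two rarest classes, SC m CV and sc M cv, are the double crossovers. Comparing them with the parentals, only the cv allele has switched, so cv is the middle locus and the order is sc – cv – m.
sc–cv: (183 + 29)/1551 = 0.1367; cv–m: (318 + 29)/1551 = 0.2237.
Expected DCO frequency = 0.1367 × 0.2237 ≈ 0.03058; observed = 29/1551 ≈ 0.01870.
Coefficient of coincidence = 0.01870/0.03058 ≈ 0.61.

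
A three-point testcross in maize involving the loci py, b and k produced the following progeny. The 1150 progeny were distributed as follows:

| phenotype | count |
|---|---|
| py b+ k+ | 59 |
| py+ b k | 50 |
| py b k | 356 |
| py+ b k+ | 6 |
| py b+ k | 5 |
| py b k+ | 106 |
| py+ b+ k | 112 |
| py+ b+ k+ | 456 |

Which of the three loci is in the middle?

b

The two most frequent reciprocal classes, py+ b+ k+ and py b k, are the parental types, so the F1 was py+ b+ k+ / py b k.
The two rarest classes, py+ b k+ and py b+ k, are the double crossovers. Comparing them with the parentals, only the b allele has switched, so b is the middle locus and the order is k – b – py.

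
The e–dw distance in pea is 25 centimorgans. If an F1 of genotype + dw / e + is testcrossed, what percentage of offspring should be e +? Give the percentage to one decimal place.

37.5%

A map distance of 25 centimorgans corresponds to a recombination frequency of 0.250.
The F1 is + dw / e +, so e + is a parental gamete class with expected frequency (1 − r)/2 = 0.750/2 = 0.3750.
That is 0.3750 = 37.5% of the progeny.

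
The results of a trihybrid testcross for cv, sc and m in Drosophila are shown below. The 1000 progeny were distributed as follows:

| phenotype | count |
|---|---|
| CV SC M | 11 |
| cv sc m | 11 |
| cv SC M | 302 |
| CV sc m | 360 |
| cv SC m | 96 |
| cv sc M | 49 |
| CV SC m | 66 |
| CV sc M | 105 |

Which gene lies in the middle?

cv

The two most frequent reciprocal classes, cv SC M and CV sc m, are the parental types, so the F1 was cv SC M / CV sc m.
The two rarest classes, CV SC M and cv sc m, are the double crossovers. Comparing them with the parentals, only the cv allele has switched, so cv is the middle locus and the order is m – cv – sc.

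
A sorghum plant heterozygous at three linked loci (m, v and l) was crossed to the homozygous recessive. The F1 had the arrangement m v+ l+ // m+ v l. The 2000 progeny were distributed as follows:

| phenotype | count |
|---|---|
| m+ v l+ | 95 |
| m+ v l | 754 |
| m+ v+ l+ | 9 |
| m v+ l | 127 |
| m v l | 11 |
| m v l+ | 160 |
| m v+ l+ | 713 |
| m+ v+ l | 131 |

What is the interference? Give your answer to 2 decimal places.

The two rarest classes, m+ v+ l+ and m v l, are the double crossovers. Comparing them with the parentals, only the m allele has switched, so m is the middle locus and the order is v – m – l.
v–m: (291 + 20)/2000 = 0.1555; m–l: (222 + 20)/2000 = 0.1210.
Expected DCO frequency = 0.1555 × 0.1210 ≈ 0.01882; observed = 20/2000 ≈ 0.01000.
Coefficient of coincidence = 0.01000/0.01882 ≈ 0.53; interference = 1 − 0.53 = 0.47.

0.47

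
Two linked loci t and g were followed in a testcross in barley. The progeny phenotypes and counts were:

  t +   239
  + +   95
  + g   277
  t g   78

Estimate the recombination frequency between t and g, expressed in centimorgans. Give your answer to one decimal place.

The two most frequent classes, + g (277) and t + (239), are the parental types, so the F1 was + g / t +.
The recombinant classes are + + and t g: 95 + 78 = 173.
Recombination frequency = 173/689 = 0.2511 ≈ 25.1%, i.e. 25.1 centimorgans.

25.1 centimorgans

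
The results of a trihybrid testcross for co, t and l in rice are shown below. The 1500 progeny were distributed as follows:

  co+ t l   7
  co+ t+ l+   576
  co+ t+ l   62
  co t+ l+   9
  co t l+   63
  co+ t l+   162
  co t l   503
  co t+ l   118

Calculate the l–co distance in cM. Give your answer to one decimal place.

9.4 cM

The two most frequent reciprocal classes, co t l and co+ t+ l+, are the parental types, so the F1 was co t l / co+ t+ l+.
The two rarest classes, co+ t l and co t+ l+, are the double crossovers. Comparing them with the parentals, only the co allele has switched, so co is the middle locus and the order is l – co – t.
Crossovers in the l–co interval produce the single-crossover classes co t l+ and co+ t+ l (63 + 62 = 125) plus the double crossovers (16).
RF(l–co) = (125 + 16) / 1500 = 141/1500 = 0.0940 → 9.4 cM.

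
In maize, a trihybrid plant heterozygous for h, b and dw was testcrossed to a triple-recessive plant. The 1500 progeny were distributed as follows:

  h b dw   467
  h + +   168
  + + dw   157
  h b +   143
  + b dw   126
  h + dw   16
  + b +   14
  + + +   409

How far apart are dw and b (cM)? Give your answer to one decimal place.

The two most frequent reciprocal classes, h b dw and + + +, are the parental types, so the F1 was h b dw / + + +.
The two rarest classes, h + dw and + b +, are the double crossovers. Comparing them with the parentals, only the b allele has switched, so b is the middle locus and the order is dw – b – h.
Crossovers in the dw–b interval produce the single-crossover classes h b + and + + dw (143 + 157 = 300) plus the double crossovers (30).
RF(dw–b) = (300 + 30) / 1500 = 330/1500 = 0.2200 → 22.0 cM.

22.0 cM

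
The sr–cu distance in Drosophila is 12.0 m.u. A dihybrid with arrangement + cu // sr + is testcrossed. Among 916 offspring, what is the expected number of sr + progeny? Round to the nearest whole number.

A map distance of 12.0 m.u. corresponds to a recombination frequency of 0.120.
The F1 is + cu / sr +, so sr + is a parental gamete class with expected frequency (1 − r)/2 = 0.880/2 = 0.4400.
Expected number = 0.4400 × 916 = 403.04 ≈ 403.

403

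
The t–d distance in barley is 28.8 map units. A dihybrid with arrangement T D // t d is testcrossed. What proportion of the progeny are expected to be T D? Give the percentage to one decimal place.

A map distance of 28.8 map units corresponds to a recombination frequency of 0.288.
The F1 is T D / t d, so T D is a parental gamete class with expected frequency (1 − r)/2 = 0.712/2 = 0.3560.
That is 0.3560 = 35.6% of the progeny.

35.6%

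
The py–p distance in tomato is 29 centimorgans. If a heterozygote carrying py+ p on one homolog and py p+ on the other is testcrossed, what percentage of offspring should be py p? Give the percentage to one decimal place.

A map distance of 29 centimorgans corresponds to a recombination frequency of 0.290.
The F1 is py+ p / py p+, so py p is a recombinant gamete class with expected frequency r/2 = 0.290/2 = 0.1450.
That is 0.1450 = 14.5% of the progeny.

14.5%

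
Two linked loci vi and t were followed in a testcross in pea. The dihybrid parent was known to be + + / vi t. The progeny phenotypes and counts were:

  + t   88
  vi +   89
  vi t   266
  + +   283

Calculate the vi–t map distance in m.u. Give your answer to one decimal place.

24.4 m.u.

The recombinant classes are + t and vi +: 88 + 89 = 177.
Recombination frequency = 177/726 = 0.2438 ≈ 24.4%, i.e. 24.4 m.u.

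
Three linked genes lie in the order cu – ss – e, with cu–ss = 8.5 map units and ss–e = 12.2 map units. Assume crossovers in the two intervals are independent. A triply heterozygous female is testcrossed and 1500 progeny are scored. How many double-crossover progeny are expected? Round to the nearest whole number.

16

Map distances give recombination frequencies of 0.085 and 0.122 for the two intervals.
With no interference, expected double-crossover frequency = 0.085 × 0.122 = 0.01037.
Expected number = 0.01037 × 1500 = 15.56 ≈ 16.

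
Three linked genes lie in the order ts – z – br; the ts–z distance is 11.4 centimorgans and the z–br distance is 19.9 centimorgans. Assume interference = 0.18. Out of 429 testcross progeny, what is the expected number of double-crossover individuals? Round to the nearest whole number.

8

Map distances give recombination frequencies of 0.114 and 0.199 for the two intervals.
With interference 0.18 (so coincidence = 0.82), expected double-crossover frequency = 0.114 × 0.199 × 0.82 = 0.01860.
Expected number = 0.01860 × 429 = 7.98 ≈ 8.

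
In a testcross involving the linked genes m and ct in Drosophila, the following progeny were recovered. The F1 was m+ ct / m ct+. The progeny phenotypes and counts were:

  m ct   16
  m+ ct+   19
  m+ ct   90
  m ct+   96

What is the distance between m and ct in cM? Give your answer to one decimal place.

The recombinant classes are m+ ct+ and m ct: 19 + 16 = 35.
Recombination frequency = 35/221 = 0.1584 ≈ 15.8%, i.e. 15.8 cM.

15.8 cM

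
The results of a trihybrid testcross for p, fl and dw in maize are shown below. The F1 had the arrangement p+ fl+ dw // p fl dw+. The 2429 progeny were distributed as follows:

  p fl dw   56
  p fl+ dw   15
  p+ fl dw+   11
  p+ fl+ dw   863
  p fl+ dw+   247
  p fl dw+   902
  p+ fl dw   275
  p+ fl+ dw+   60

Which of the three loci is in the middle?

The two rarest classes, p fl+ dw and p+ fl dw+, are the double crossovers. Comparing them with the parentals, only the p allele has switched, so p is the middle locus and the order is fl – p – dw.

p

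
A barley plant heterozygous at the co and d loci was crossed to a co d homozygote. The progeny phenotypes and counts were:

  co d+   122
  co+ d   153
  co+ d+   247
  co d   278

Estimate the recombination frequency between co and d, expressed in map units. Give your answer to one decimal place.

The two most frequent classes, co+ d+ (247) and co d (278), are the parental types, so the F1 was co+ d+ / co d.
The recombinant classes are co+ d and co d+: 153 + 122 = 275.
Recombination frequency = 275/800 = 0.3438 ≈ 34.4%, i.e. 34.4 map units.

34.4 map units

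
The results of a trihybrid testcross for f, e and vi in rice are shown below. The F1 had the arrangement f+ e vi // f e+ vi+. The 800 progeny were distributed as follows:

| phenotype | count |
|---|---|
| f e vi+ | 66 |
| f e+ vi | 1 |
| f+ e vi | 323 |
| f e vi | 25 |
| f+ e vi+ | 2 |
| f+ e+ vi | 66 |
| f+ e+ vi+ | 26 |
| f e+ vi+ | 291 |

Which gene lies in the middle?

The two rarest classes, f+ e vi+ and f e+ vi, are the double crossovers. Comparing them with the parentals, only the vi allele has switched, so vi is the middle locus and the order is e – vi – f.

vi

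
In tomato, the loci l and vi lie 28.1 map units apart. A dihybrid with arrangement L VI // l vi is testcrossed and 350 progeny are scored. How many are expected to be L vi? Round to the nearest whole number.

49

A map distance of 28.1 map units corresponds to a recombination frequency of 0.281.
The F1 is L VI / l vi, so L vi is a recombinant gamete class with expected frequency r/2 = 0.281/2 = 0.1405.
Expected number = 0.1405 × 350 = 49.18 ≈ 49.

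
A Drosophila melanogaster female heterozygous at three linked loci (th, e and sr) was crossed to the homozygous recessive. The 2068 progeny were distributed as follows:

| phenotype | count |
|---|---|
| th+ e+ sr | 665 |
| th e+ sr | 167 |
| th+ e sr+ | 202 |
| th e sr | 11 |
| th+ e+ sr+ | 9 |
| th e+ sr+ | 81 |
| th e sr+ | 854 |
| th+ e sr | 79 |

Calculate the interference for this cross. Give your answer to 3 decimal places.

0.409

The two most frequent reciprocal classes, th+ e+ sr and th e sr+, are the parental types, so the F1 was th+ e+ sr / th e sr+.
The two rarest classes, th+ e+ sr+ and th e sr, are the double crossovers. Comparing them with the parentals, only the sr allele has switched, so sr is the middle locus and the order is th – sr – e.
th–sr: (369 + 20)/2068 = 0.1881; sr–e: (160 + 20)/2068 = 0.0870.
Expected DCO frequency = 0.1881 × 0.0870 ≈ 0.01636; observed = 20/2068 ≈ 0.00967.
Coefficient of coincidence = 0.00967/0.01636 ≈ 0.591; interference = 1 − 0.591 = 0.409.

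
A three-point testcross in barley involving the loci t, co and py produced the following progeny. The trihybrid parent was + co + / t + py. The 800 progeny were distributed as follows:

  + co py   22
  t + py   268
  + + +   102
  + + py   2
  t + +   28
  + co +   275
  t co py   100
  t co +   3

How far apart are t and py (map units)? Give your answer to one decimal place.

6.9 map units

The two rarest classes, t co + and + + py, are the double crossovers. Comparing them with the parentals, only the t allele has switched, so t is the middle locus and the order is py – t – co.
Crossovers in the py–t interval produce the single-crossover classes + co py and t + + (22 + 28 = 50) plus the double crossovers (5).
RF(py–t) = (50 + 5) / 800 = 55/800 = 0.0688 → 6.9 map units.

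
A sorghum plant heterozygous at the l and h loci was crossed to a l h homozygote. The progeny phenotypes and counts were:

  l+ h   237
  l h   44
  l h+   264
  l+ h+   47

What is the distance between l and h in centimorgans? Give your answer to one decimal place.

The two most frequent classes, l+ h (237) and l h+ (264), are the parental types, so the F1 was l+ h / l h+.
The recombinant classes are l+ h+ and l h: 47 + 44 = 91.
Recombination frequency = 91/592 = 0.1537 ≈ 15.4%, i.e. 15.4 centimorgans.

15.4 centimorgans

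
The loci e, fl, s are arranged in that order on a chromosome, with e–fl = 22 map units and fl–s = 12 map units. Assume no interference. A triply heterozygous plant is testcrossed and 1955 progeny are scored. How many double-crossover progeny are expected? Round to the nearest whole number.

Map distances give recombination frequencies of 0.220 and 0.120 for the two intervals.
With no interference, expected double-crossover frequency = 0.220 × 0.120 = 0.02640.
Expected number = 0.02640 × 1955 = 51.61 ≈ 52.

52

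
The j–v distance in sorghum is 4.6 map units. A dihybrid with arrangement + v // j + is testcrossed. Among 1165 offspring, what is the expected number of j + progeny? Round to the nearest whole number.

556

A map distance of 4.6 map units corresponds to a recombination frequency of 0.046.
The F1 is + v / j +, so j + is a parental gamete class with expected frequency (1 − r)/2 = 0.954/2 = 0.4770.
Expected number = 0.4770 × 1165 = 555.70 ≈ 556.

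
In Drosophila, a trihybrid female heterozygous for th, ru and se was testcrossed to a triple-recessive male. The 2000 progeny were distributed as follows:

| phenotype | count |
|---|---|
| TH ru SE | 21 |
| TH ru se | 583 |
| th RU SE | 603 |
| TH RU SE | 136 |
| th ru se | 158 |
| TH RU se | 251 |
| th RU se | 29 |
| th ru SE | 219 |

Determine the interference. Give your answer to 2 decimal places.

The two most frequent reciprocal classes, TH ru se and th RU SE, are the parental types, so the F1 was TH ru se / th RU SE.
The two rarest classes, TH ru SE and th RU se, are the double crossovers. Comparing them with the parentals, only the se allele has switched, so se is the middle locus and the order is ru – se – th.
ru–se: (470 + 50)/2000 = 0.2600; se–th: (294 + 50)/2000 = 0.1720.
Expected DCO frequency = 0.2600 × 0.1720 ≈ 0.04472; observed = 50/2000 ≈ 0.02500.
Coefficient of coincidence = 0.02500/0.04472 ≈ 0.56; interference = 1 − 0.56 = 0.44.

0.44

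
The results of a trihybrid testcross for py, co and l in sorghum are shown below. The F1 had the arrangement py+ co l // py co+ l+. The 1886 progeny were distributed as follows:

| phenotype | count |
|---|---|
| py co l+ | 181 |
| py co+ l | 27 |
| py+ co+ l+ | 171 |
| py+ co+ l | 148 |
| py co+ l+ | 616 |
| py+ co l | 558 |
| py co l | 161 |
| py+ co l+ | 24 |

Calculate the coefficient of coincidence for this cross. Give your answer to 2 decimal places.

The two rarest classes, py+ co l+ and py co+ l, are the double crossovers. Comparing them with the parentals, only the l allele has switched, so l is the middle locus and the order is py – l – co.
py–l: (332 + 51)/1886 = 0.2031; l–co: (329 + 51)/1886 = 0.2015.
Expected DCO frequency = 0.2031 × 0.2015 ≈ 0.04092; observed = 51/1886 ≈ 0.02704.
Coefficient of coincidence = 0.02704/0.04092 ≈ 0.66.

0.66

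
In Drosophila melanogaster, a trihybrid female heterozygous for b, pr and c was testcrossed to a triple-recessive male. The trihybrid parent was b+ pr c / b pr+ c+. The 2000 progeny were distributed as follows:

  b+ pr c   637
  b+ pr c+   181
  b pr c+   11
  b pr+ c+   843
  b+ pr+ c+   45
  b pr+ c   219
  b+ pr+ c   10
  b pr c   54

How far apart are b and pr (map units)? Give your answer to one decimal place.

The two rarest classes, b+ pr+ c and b pr c+, are the double crossovers. Comparing them with the parentals, only the pr allele has switched, so pr is the middle locus and the order is c – pr – b.
Crossovers in the pr–b interval produce the single-crossover classes b pr c and b+ pr+ c+ (54 + 45 = 99) plus the double crossovers (21).
RF(pr–b) = (99 + 21) / 2000 = 120/2000 = 0.0600 → 6.0 map units.

6.0 map units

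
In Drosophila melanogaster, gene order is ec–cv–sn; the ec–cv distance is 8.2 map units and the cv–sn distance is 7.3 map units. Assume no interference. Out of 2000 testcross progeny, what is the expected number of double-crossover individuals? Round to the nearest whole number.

Map distances give recombination frequencies of 0.082 and 0.073 for the two intervals.
With no interference, expected double-crossover frequency = 0.082 × 0.073 = 0.00599.
Expected number = 0.00599 × 2000 = 11.97 ≈ 12.

12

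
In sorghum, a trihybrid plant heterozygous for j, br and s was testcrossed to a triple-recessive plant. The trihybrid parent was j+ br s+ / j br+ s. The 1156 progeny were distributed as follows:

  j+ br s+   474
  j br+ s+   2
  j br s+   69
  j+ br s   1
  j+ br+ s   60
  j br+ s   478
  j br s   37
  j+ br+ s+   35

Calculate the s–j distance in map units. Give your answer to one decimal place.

The two rarest classes, j+ br s and j br+ s+, are the double crossovers. Comparing them with the parentals, only the s allele has switched, so s is the middle locus and the order is j – s – br.
Crossovers in the j–s interval produce the single-crossover classes j br s+ and j+ br+ s (69 + 60 = 129) plus the double crossovers (3).
RF(j–s) = (129 + 3) / 1156 = 132/1156 = 0.1142 → 11.4 map units.

11.4 map units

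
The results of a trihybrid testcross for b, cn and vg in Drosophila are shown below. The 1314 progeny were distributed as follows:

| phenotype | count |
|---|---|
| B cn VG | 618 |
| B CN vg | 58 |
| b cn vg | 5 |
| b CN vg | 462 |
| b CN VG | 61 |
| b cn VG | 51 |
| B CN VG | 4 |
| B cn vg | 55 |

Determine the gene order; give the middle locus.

cn

The two most frequent reciprocal classes, b CN vg and B cn VG, are the parental types, so the F1 was b CN vg / B cn VG.
The two rarest classes, b cn vg and B CN VG, are the double crossovers. Comparing them with the parentals, only the cn allele has switched, so cn is the middle locus and the order is vg – cn – b.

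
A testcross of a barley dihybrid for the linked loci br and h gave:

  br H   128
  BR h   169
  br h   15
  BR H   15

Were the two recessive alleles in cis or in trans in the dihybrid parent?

trans

The two most frequent classes are BR h (169) and br H (128); these are the parental (non-recombinant) types.
So the F1 carried BR h on one chromosome and br H on the other — the recessive alleles are on opposite chromosomes (trans / repulsion).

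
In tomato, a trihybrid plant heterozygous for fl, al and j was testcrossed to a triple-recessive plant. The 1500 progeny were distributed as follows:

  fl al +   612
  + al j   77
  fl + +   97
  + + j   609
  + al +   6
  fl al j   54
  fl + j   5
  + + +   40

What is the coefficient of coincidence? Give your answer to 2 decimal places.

The two most frequent reciprocal classes, + + j and fl al +, are the parental types, so the F1 was + + j / fl al +.
The two rarest classes, fl + j and + al +, are the double crossovers. Comparing them with the parentals, only the fl allele has switched, so fl is the middle locus and the order is j – fl – al.
j–fl: (94 + 11)/1500 = 0.0700; fl–al: (174 + 11)/1500 = 0.1233.
Expected DCO frequency = 0.0700 × 0.1233 ≈ 0.00863; observed = 11/1500 ≈ 0.00733.
Coefficient of coincidence = 0.00733/0.00863 ≈ 0.85.

0.85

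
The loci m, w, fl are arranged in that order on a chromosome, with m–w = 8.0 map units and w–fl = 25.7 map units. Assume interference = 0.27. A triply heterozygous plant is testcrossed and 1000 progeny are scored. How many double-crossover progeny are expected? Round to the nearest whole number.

Map distances give recombination frequencies of 0.080 and 0.257 for the two intervals.
With interference 0.27 (so coincidence = 0.73), expected double-crossover frequency = 0.080 × 0.257 × 0.73 = 0.01501.
Expected number = 0.01501 × 1000 = 15.01 ≈ 15.

15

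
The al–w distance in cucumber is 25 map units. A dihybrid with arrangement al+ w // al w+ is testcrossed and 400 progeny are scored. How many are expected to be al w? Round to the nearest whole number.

50

A map distance of 25 map units corresponds to a recombination frequency of 0.250.
The F1 is al+ w / al w+, so al w is a recombinant gamete class with expected frequency r/2 = 0.250/2 = 0.1250.
Expected number = 0.1250 × 400 = 50.00 ≈ 50.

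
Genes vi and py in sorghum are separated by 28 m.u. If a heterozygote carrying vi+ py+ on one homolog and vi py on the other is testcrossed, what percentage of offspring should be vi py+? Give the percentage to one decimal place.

A map distance of 28 m.u. corresponds to a recombination frequency of 0.280.
The F1 is vi+ py+ / vi py, so vi py+ is a recombinant gamete class with expected frequency r/2 = 0.280/2 = 0.1400.
That is 0.1400 = 14.0% of the progeny.

14.0%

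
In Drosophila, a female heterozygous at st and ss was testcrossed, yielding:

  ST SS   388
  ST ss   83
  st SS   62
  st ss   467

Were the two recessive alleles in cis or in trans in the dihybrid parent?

cis

The two most frequent classes are ST SS (388) and st ss (467); these are the parental (non-recombinant) types.
So the F1 carried ST SS on one chromosome and st ss on the other — the recessive alleles are on the same chromosome (cis / coupling).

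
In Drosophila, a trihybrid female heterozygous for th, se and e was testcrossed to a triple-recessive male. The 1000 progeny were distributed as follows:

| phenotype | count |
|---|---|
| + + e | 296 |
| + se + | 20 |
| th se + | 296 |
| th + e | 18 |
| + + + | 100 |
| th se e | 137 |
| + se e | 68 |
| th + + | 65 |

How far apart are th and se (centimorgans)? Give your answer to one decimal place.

The two most frequent reciprocal classes, + + e and th se +, are the parental types, so the F1 was + + e / th se +.
The two rarest classes, th + e and + se +, are the double crossovers. Comparing them with the parentals, only the th allele has switched, so th is the middle locus and the order is e – th – se.
Crossovers in the th–se interval produce the single-crossover classes + se e and th + + (68 + 65 = 133) plus the double crossovers (38).
RF(th–se) = (133 + 38) / 1000 = 171/1000 = 0.1710 → 17.1 centimorgans.

17.1 centimorgans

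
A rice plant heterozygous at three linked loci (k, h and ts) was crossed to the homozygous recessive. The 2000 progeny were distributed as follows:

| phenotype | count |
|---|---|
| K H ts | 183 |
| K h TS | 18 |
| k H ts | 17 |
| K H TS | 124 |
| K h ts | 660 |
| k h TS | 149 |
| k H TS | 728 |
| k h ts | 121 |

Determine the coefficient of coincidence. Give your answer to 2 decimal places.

The two most frequent reciprocal classes, K h ts and k H TS, are the parental types, so the F1 was K h ts / k H TS.
The two rarest classes, K h TS and k H ts, are the double crossovers. Comparing them with the parentals, only the ts allele has switched, so ts is the middle locus and the order is k – ts – h.
k–ts: (245 + 35)/2000 = 0.1400; ts–h: (332 + 35)/2000 = 0.1835.
Expected DCO frequency = 0.1400 × 0.1835 ≈ 0.02569; observed = 35/2000 ≈ 0.01750.
Coefficient of coincidence = 0.01750/0.02569 ≈ 0.68.

0.68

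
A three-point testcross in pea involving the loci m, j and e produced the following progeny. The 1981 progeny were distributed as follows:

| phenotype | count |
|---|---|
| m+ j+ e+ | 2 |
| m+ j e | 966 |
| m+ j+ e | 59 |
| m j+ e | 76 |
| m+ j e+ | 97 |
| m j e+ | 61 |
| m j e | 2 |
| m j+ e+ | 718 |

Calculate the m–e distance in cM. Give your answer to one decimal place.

The two most frequent reciprocal classes, m j+ e+ and m+ j e, are the parental types, so the F1 was m j+ e+ / m+ j e.
The two rarest classes, m+ j+ e+ and m j e, are the double crossovers. Comparing them with the parentals, only the m allele has switched, so m is the middle locus and the order is e – m – j.
Crossovers in the e–m interval produce the single-crossover classes m j+ e and m+ j e+ (76 + 97 = 173) plus the double crossovers (4).
RF(e–m) = (173 + 4) / 1981 = 177/1981 = 0.0893 → 8.9 cM.

8.9 cM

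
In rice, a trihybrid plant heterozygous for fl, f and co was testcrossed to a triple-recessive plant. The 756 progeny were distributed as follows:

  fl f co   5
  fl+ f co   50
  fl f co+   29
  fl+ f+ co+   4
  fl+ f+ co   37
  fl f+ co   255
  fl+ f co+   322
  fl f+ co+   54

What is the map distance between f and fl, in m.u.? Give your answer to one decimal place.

The two most frequent reciprocal classes, fl f+ co and fl+ f co+, are the parental types, so the F1 was fl f+ co / fl+ f co+.
The two rarest classes, fl f co and fl+ f+ co+, are the double crossovers. Comparing them with the parentals, only the f allele has switched, so f is the middle locus and the order is fl – f – co.
Crossovers in the fl–f interval produce the single-crossover classes fl+ f+ co and fl f co+ (37 + 29 = 66) plus the double crossovers (9).
RF(fl–f) = (66 + 9) / 756 = 75/756 = 0.0992 → 9.9 m.u.

9.9 m.u.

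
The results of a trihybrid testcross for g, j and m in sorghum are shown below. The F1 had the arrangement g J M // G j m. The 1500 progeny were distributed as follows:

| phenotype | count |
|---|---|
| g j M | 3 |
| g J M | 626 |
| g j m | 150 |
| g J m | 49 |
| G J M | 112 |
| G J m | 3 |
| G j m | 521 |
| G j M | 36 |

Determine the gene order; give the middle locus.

j

The two rarest classes, g j M and G J m, are the double crossovers. Comparing them with the parentals, only the j allele has switched, so j is the middle locus and the order is g – j – m.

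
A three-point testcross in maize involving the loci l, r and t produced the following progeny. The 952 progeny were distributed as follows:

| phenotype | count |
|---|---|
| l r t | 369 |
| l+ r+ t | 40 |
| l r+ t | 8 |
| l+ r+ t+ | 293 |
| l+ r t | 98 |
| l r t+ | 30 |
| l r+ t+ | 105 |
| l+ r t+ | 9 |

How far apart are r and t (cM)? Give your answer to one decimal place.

9.1 cM

The two most frequent reciprocal classes, l+ r+ t+ and l r t, are the parental types, so the F1 was l+ r+ t+ / l r t.
The two rarest classes, l+ r t+ and l r+ t, are the double crossovers. Comparing them with the parentals, only the r allele has switched, so r is the middle locus and the order is t – r – l.
Crossovers in the t–r interval produce the single-crossover classes l+ r+ t and l r t+ (40 + 30 = 70) plus the double crossovers (17).
RF(t–r) = (70 + 17) / 952 = 87/952 = 0.0914 → 9.1 cM.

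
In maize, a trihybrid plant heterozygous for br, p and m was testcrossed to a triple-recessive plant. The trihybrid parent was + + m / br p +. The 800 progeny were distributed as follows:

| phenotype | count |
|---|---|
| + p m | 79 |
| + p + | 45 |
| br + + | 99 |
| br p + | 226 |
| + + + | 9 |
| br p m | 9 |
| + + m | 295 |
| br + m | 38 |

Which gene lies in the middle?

The two rarest classes, + + + and br p m, are the double crossovers. Comparing them with the parentals, only the m allele has switched, so m is the middle locus and the order is p – m – br.

m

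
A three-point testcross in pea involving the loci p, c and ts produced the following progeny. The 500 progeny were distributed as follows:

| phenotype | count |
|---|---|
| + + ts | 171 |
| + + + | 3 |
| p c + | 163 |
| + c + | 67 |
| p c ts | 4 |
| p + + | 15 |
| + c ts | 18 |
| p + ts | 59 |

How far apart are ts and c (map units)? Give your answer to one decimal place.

The two most frequent reciprocal classes, p c + and + + ts, are the parental types, so the F1 was p c + / + + ts.
The two rarest classes, p c ts and + + +, are the double crossovers. Comparing them with the parentals, only the ts allele has switched, so ts is the middle locus and the order is p – ts – c.
Crossovers in the ts–c interval produce the single-crossover classes p + + and + c ts (15 + 18 = 33) plus the double crossovers (7).
RF(ts–c) = (33 + 7) / 500 = 40/500 = 0.0800 → 8.0 map units.

8.0 map units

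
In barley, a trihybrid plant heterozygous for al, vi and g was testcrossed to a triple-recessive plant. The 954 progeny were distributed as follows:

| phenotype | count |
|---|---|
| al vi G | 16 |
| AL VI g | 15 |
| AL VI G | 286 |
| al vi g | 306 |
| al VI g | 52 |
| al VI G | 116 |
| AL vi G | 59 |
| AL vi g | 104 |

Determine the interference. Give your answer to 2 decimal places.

The two most frequent reciprocal classes, al vi g and AL VI G, are the parental types, so the F1 was al vi g / AL VI G.
The two rarest classes, al vi G and AL VI g, are the double crossovers. Comparing them with the parentals, only the g allele has switched, so g is the middle locus and the order is al – g – vi.
al–g: (220 + 31)/954 = 0.2631; g–vi: (111 + 31)/954 = 0.1488.
Expected DCO frequency = 0.2631 × 0.1488 ≈ 0.03915; observed = 31/954 ≈ 0.03249.
Coefficient of coincidence = 0.03249/0.03915 ≈ 0.83; interference = 1 − 0.83 = 0.17.

0.17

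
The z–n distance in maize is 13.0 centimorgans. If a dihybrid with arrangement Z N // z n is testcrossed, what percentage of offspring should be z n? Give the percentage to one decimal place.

A map distance of 13.0 centimorgans corresponds to a recombination frequency of 0.130.
The F1 is Z N / z n, so z n is a parental gamete class with expected frequency (1 − r)/2 = 0.870/2 = 0.4350.
That is 0.4350 = 43.5% of the progeny.

43.5%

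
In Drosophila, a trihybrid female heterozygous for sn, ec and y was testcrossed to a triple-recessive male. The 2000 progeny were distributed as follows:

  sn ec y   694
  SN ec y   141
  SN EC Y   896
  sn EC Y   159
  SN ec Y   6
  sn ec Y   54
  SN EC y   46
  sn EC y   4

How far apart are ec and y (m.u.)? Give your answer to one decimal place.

5.5 m.u.

The two most frequent reciprocal classes, SN EC Y and sn ec y, are the parental types, so the F1 was SN EC Y / sn ec y.
The two rarest classes, SN ec Y and sn EC y, are the double crossovers. Comparing them with the parentals, only the ec allele has switched, so ec is the middle locus and the order is y – ec – sn.
Crossovers in the y–ec interval produce the single-crossover classes SN EC y and sn ec Y (46 + 54 = 100) plus the double crossovers (10).
RF(y–ec) = (100 + 10) / 2000 = 110/2000 = 0.0550 → 5.5 m.u.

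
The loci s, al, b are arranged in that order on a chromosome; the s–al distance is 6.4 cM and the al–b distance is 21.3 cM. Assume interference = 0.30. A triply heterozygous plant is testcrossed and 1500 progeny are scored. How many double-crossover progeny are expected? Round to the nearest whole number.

Map distances give recombination frequencies of 0.064 and 0.213 for the two intervals.
With interference 0.30 (so coincidence = 0.70), expected double-crossover frequency = 0.064 × 0.213 × 0.70 = 0.00954.
Expected number = 0.00954 × 1500 = 14.31 ≈ 14.

14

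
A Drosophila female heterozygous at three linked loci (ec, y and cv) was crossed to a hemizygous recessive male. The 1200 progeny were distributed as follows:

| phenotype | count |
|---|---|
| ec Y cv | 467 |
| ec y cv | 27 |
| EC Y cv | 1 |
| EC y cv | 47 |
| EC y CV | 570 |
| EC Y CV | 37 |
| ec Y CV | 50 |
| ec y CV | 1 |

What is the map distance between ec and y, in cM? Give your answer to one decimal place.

5.5 cM

The two most frequent reciprocal classes, EC y CV and ec Y cv, are the parental types, so the F1 was EC y CV / ec Y cv.
The two rarest classes, ec y CV and EC Y cv, are the double crossovers. Comparing them with the parentals, only the ec allele has switched, so ec is the middle locus and the order is cv – ec – y.
Crossovers in the ec–y interval produce the single-crossover classes EC Y CV and ec y cv (37 + 27 = 64) plus the double crossovers (2).
RF(ec–y) = (64 + 2) / 1200 = 66/1200 = 0.0550 → 5.5 cM.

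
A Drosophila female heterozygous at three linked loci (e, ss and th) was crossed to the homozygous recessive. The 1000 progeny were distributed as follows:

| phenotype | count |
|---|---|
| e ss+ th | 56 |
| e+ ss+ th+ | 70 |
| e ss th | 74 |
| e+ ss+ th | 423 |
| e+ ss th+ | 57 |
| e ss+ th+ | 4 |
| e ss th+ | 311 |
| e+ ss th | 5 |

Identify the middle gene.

ss

The two most frequent reciprocal classes, e+ ss+ th and e ss th+, are the parental types, so the F1 was e+ ss+ th / e ss th+.
The two rarest classes, e+ ss th and e ss+ th+, are the double crossovers. Comparing them with the parentals, only the ss allele has switched, so ss is the middle locus and the order is e – ss – th.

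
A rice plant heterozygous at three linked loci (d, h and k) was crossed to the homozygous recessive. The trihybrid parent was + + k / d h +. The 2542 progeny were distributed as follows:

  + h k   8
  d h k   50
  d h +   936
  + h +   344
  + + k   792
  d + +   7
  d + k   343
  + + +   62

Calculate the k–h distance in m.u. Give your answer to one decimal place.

The two rarest classes, + h k and d + +, are the double crossovers. Comparing them with the parentals, only the h allele has switched, so h is the middle locus and the order is k – h – d.
Crossovers in the k–h interval produce the single-crossover classes + + + and d h k (62 + 50 = 112) plus the double crossovers (15).
RF(k–h) = (112 + 15) / 2542 = 127/2542 = 0.0500 → 5.0 m.u.

5.0 m.u.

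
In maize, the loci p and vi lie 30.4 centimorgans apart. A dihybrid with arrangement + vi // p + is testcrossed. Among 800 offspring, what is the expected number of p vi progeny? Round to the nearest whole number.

A map distance of 30.4 centimorgans corresponds to a recombination frequency of 0.304.
The F1 is + vi / p +, so p vi is a recombinant gamete class with expected frequency r/2 = 0.304/2 = 0.1520.
Expected number = 0.1520 × 800 = 121.60 ≈ 122.

122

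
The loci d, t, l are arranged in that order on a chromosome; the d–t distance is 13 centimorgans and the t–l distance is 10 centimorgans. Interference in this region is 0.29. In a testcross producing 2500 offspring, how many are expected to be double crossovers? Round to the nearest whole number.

Map distances give recombination frequencies of 0.130 and 0.100 for the two intervals.
With interference 0.29 (so coincidence = 0.71), expected double-crossover frequency = 0.130 × 0.100 × 0.71 = 0.00923.
Expected number = 0.00923 × 2500 = 23.07 ≈ 23.

23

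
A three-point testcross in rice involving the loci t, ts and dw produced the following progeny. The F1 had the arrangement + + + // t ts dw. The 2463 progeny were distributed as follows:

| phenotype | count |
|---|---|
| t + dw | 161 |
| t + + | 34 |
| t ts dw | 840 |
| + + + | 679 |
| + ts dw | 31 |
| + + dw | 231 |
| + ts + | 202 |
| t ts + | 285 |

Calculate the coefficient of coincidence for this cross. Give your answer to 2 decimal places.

The two rarest classes, t + + and + ts dw, are the double crossovers. Comparing them with the parentals, only the t allele has switched, so t is the middle locus and the order is ts – t – dw.
ts–t: (363 + 65)/2463 = 0.1738; t–dw: (516 + 65)/2463 = 0.2359.
Expected DCO frequency = 0.1738 × 0.2359 ≈ 0.04100; observed = 65/2463 ≈ 0.02639.
Coefficient of coincidence = 0.02639/0.04100 ≈ 0.64.

0.64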